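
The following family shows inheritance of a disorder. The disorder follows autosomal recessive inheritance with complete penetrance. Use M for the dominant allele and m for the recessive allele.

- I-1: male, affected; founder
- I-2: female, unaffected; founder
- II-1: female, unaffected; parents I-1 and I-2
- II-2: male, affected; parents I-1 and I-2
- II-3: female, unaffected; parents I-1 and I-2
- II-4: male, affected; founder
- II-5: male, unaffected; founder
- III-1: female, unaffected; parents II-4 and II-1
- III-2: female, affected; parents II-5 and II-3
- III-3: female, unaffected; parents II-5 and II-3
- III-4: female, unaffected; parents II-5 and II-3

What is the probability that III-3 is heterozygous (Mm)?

2/3

II-5 is unaffected so carries M and passed m to III-2 (mm), so II-5 is Mm.
II-3 is unaffected so carries M and received m from I-1 (mm), so II-3 is Mm.
Their cross gives offspring ratios 1/4 MM : 1/2 Mm : 1/4 mm. Conditioning on III-3 being unaffected, P(Mm) = 1/2 / 3/4 = 2/3.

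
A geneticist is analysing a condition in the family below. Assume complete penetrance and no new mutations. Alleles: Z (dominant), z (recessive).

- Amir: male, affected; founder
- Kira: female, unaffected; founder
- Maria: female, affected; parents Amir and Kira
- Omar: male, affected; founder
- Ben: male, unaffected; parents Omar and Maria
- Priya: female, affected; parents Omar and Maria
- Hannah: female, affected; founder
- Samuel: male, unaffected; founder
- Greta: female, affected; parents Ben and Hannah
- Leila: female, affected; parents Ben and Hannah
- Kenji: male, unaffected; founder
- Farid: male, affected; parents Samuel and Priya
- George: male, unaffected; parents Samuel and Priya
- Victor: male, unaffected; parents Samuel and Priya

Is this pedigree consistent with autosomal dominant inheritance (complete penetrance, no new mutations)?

A consistent assignment under autosomal dominant exists: Amir ZZ, Kira zz, Maria Zz, Omar Zz, Ben zz, Priya Zz, Hannah ZZ, Samuel zz, Greta Zz, Leila Zz, Kenji zz, Farid Zz, George zz, Victor zz.
In this assignment every recorded phenotype matches its genotype and every non-founder's genotype is obtainable from its parents' genotypes, so the pedigree is consistent.

Yes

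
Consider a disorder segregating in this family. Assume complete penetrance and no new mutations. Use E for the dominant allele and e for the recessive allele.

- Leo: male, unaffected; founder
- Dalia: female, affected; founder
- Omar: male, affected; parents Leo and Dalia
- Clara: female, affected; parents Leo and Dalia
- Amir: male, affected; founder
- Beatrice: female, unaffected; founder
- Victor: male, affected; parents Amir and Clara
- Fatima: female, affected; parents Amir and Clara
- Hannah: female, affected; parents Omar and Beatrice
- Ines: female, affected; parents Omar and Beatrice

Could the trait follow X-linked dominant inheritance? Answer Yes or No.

A consistent assignment under X-linked dominant exists: Leo X^e Y, Dalia X^E X^E, Omar X^E Y, Clara X^E X^e, Amir X^E Y, Beatrice X^e X^e, Victor X^E Y, Fatima X^E X^E, Hannah X^E X^e, Ines X^E X^e.
In this assignment every recorded phenotype matches its genotype and every non-founder's genotype is obtainable from its parents' genotypes, so the pedigree is consistent.

Yes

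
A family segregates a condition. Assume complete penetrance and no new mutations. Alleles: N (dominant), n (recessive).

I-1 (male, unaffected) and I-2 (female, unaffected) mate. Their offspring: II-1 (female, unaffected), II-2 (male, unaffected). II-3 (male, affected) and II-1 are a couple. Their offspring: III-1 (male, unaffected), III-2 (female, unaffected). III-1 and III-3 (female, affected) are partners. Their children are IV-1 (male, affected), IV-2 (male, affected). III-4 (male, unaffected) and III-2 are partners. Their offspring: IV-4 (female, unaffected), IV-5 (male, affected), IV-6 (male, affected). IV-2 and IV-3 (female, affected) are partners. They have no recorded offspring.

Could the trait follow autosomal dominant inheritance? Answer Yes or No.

Under autosomal dominant, IV-5 (affected, male) cannot arise from III-4 (unaffected) × III-2 (unaffected).

No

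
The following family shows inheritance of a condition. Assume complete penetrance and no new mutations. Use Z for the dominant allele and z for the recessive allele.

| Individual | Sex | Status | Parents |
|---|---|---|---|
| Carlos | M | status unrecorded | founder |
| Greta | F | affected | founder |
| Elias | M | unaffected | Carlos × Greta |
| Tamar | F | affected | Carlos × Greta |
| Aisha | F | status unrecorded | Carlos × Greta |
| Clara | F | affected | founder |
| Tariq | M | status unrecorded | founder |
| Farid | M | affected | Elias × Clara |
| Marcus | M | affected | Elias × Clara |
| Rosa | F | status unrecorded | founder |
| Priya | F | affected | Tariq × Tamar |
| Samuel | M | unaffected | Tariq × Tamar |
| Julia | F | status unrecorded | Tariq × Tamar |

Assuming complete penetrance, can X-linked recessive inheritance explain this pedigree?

Under X-linked recessive, Elias (unaffected, male) cannot arise from Carlos (unrecorded) × Greta (affected).

No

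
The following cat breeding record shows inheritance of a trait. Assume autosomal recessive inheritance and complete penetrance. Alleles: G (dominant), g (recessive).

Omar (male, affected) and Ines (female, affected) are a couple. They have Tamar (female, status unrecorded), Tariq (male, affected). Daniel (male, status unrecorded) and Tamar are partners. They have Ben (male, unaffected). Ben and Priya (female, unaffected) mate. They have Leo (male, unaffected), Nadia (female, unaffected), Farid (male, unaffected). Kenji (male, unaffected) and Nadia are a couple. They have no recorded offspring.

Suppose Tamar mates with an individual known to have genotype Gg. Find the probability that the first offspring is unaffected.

1/2

Tamar received g from Omar (gg) and received g from Ines (gg), so Tamar is gg.
The cross gives 1/2 Gg : 1/2 gg, so P(offspring is unaffected) = 1/2.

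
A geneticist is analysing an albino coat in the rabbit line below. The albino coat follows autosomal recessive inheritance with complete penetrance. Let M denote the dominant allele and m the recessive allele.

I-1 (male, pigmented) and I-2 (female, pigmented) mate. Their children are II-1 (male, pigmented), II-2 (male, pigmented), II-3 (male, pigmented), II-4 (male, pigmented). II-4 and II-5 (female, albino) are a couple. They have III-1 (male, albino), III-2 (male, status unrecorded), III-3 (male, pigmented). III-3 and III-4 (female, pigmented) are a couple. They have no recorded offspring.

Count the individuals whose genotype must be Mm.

2

Obligate heterozygotes: II-4 is pigmented so carries M and passed m to III-1 (mm), so II-4 is Mm; III-3 is pigmented so carries M and received m from II-5 (mm), so III-3 is Mm.
Every other individual is either homozygous by phenotype or has at least one consistent homozygous assignment, so the count is 2.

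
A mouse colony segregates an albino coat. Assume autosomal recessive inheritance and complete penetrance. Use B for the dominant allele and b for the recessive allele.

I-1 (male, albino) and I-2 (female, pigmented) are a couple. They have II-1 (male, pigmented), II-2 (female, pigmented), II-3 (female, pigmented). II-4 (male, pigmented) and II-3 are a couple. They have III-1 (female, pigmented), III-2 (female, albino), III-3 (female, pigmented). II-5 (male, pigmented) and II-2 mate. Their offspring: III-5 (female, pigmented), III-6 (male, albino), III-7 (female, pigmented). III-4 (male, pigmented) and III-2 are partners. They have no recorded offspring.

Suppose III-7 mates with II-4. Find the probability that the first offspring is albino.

II-5 is pigmented so carries B and passed b to III-6 (bb), so II-5 is Bb.
II-2 is pigmented so carries B and received b from I-1 (bb), so II-2 is Bb.
III-7 is a pigmented offspring of II-5 (Bb) × II-2 (Bb), whose cross gives 1/4 BB : 1/2 Bb : 1/4 bb; conditioning on being pigmented, III-7 is BB with probability 1/3, Bb with probability 2/3.
II-4 is pigmented so carries B and passed b to III-2 (bb), so II-4 is Bb.
Summing over parental genotype combinations, P(offspring is albino) = 2/3·1/4 = 1/6.

1/6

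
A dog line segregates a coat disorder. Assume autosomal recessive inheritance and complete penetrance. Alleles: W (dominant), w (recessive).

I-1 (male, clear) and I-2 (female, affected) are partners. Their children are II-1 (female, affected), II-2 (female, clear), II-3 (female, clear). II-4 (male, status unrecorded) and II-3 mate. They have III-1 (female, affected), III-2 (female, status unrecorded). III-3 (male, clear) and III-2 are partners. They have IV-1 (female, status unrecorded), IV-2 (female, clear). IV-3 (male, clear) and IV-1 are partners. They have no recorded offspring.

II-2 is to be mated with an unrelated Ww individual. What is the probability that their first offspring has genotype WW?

1/4

II-2 is clear so carries W and received w from I-2 (ww), so II-2 is Ww.
The cross gives 1/4 WW : 1/2 Ww : 1/4 ww, so P(offspring has genotype WW) = 1/4.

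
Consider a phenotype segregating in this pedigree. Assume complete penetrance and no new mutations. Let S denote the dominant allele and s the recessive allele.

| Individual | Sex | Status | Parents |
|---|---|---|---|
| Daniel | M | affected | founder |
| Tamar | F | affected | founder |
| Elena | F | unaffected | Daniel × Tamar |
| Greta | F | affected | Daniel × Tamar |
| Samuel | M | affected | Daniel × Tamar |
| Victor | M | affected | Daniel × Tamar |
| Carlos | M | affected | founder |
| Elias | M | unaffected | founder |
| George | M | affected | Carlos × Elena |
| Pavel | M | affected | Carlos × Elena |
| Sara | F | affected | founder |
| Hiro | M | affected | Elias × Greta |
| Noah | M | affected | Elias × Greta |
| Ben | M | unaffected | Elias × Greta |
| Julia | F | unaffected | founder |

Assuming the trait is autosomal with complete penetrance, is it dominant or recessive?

dominant

Daniel and Tamar are both affected yet have an unaffected child Elena. Under a recessive model two affected parents are homozygous and every child would be affected, so the trait cannot be recessive.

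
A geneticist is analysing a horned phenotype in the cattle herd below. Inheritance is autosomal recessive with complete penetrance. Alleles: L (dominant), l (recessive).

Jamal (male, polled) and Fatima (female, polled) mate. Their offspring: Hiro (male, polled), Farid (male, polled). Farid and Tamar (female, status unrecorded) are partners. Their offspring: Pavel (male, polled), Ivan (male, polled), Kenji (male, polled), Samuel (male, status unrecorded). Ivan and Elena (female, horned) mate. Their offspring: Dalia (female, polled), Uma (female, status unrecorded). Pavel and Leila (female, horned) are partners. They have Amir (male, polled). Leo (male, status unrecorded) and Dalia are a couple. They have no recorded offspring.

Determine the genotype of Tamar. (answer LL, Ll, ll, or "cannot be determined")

Tamar's phenotype is unrecorded, and no parent or child forces a single allele at both positions; consistent genotype assignments exist with Tamar as LL or Ll or ll.

cannot be determined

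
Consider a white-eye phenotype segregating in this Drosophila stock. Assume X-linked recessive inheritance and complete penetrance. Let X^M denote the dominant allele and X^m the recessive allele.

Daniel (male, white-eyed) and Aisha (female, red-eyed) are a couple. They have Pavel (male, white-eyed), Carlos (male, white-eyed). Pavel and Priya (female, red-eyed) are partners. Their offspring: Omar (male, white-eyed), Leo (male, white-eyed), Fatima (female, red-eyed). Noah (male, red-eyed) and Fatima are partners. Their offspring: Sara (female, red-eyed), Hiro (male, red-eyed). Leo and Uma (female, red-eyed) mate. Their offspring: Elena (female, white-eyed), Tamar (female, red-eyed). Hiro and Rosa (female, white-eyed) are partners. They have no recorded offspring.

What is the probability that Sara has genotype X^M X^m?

Noah is red-eyed, so Noah is X^M Y.
Fatima is red-eyed so carries M and received m from Pavel (X^m Y), so Fatima is X^M X^m.
Their cross gives offspring ratios 1/2 X^M X^M : 1/2 X^M X^m. Conditioning on Sara being red-eyed, P(X^M X^m) = 1/2 / 1 = 1/2.

1/2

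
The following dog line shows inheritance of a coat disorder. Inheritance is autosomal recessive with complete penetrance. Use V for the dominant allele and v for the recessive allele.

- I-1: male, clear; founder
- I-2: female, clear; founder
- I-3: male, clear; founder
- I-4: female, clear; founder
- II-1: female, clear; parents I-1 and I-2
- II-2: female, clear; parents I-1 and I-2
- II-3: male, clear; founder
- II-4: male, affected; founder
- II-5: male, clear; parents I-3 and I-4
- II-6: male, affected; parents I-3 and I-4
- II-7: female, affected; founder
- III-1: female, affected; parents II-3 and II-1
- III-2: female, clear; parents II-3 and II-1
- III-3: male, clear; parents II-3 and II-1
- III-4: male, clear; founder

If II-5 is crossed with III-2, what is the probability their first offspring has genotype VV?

4/9

I-3 is clear so carries V and passed v to II-6 (vv), so I-3 is Vv.
I-4 is clear so carries V and passed v to II-6 (vv), so I-4 is Vv.
II-5 is a clear offspring of I-3 (Vv) × I-4 (Vv), whose cross gives 1/4 VV : 1/2 Vv : 1/4 vv; conditioning on being clear, II-5 is VV with probability 1/3, Vv with probability 2/3.
II-3 is clear so carries V and passed v to III-1 (vv), so II-3 is Vv.
II-1 is clear so carries V and passed v to III-1 (vv), so II-1 is Vv.
III-2 is a clear offspring of II-3 (Vv) × II-1 (Vv), whose cross gives 1/4 VV : 1/2 Vv : 1/4 vv; conditioning on being clear, III-2 is VV with probability 1/3, Vv with probability 2/3.
Summing over parental genotype combinations, P(offspring has genotype VV) = 1/9·1 + 2/9·1/2 + 2/9·1/2 + 4/9·1/4 = 4/9.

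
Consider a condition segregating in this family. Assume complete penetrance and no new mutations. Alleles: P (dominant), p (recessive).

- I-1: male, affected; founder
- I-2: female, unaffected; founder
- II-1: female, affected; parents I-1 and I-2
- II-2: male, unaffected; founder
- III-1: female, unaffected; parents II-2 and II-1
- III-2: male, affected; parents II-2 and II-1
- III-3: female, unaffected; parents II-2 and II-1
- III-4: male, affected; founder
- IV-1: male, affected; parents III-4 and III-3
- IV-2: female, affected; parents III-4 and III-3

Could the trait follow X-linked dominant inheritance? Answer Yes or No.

Under X-linked dominant, IV-1 (affected, male) cannot arise from III-4 (affected) × III-3 (unaffected).

No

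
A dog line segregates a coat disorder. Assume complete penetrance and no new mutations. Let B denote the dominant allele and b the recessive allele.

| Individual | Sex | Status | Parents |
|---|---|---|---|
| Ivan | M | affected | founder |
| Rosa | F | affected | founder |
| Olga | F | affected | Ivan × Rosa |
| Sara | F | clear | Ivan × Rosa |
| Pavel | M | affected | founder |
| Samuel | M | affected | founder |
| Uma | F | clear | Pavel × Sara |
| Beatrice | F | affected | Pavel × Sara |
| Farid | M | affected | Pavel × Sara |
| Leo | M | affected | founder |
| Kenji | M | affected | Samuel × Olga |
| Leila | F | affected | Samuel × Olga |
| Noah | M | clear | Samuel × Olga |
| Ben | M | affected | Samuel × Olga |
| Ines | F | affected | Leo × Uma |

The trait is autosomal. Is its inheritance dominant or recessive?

dominant

Ivan and Rosa are both affected yet have a clear child Sara. Under a recessive model two affected parents are homozygous and every child would be affected, so the trait cannot be recessive.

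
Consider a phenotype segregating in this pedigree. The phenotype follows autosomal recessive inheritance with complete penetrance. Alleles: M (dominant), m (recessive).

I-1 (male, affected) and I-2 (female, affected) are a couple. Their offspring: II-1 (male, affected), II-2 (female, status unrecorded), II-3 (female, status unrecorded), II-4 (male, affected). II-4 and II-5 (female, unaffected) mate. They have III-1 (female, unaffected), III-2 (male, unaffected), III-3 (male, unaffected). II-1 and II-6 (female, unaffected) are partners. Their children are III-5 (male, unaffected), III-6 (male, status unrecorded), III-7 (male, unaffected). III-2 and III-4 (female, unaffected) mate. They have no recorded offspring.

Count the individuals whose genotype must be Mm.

Obligate heterozygotes: III-1 is unaffected so carries M and received m from II-4 (mm), so III-1 is Mm; III-2 is unaffected so carries M and received m from II-4 (mm), so III-2 is Mm; III-3 is unaffected so carries M and received m from II-4 (mm), so III-3 is Mm; III-5 is unaffected so carries M and received m from II-1 (mm), so III-5 is Mm; III-7 is unaffected so carries M and received m from II-1 (mm), so III-7 is Mm.
Every other individual is either homozygous by phenotype or has at least one consistent homozygous assignment, so the count is 5.

5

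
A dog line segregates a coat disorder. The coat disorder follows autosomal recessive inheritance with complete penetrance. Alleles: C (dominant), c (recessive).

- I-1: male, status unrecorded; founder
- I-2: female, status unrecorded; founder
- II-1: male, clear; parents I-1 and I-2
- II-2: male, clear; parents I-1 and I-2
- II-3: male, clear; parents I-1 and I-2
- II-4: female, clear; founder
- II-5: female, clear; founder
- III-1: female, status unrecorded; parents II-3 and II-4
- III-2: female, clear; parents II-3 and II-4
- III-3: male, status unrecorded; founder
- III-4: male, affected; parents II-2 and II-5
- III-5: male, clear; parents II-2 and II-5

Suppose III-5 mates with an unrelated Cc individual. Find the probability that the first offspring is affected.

1/6

II-2 is clear so carries C and passed c to III-4 (cc), so II-2 is Cc.
II-5 is clear so carries C and passed c to III-4 (cc), so II-5 is Cc.
III-5 is a clear offspring of II-2 (Cc) × II-5 (Cc), whose cross gives 1/4 CC : 1/2 Cc : 1/4 cc; conditioning on being clear, III-5 is CC with probability 1/3, Cc with probability 2/3.
Summing over parental genotype combinations, P(offspring is affected) = 2/3·1/4 = 1/6.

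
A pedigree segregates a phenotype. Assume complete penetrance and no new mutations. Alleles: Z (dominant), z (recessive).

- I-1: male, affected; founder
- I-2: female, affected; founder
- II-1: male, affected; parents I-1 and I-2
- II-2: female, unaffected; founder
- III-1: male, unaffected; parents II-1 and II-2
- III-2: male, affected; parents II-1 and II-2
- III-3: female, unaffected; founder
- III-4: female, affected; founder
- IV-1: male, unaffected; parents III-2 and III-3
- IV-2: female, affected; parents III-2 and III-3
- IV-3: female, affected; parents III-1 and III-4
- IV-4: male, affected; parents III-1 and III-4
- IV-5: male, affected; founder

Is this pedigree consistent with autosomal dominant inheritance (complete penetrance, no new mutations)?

Yes

A consistent assignment under autosomal dominant exists: I-1 ZZ, I-2 Zz, II-1 Zz, II-2 zz, III-1 zz, III-2 Zz, III-3 zz, III-4 ZZ, IV-1 zz, IV-2 Zz, IV-3 Zz, IV-4 Zz, IV-5 ZZ.
In this assignment every recorded phenotype matches its genotype and every non-founder's genotype is obtainable from its parents' genotypes, so the pedigree is consistent.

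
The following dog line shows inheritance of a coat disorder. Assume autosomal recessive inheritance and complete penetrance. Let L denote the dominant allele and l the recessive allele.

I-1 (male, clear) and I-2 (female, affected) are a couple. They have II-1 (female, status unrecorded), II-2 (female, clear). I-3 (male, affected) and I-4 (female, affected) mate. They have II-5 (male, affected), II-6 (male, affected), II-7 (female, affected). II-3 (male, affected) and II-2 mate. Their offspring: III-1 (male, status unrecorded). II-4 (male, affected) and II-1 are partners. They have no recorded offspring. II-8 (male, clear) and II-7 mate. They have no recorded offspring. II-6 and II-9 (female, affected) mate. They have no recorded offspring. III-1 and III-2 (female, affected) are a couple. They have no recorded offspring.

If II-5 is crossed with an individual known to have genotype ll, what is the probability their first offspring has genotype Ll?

II-5 is affected, so II-5 is ll.
The cross gives 1 ll, so P(offspring has genotype Ll) = 0.

0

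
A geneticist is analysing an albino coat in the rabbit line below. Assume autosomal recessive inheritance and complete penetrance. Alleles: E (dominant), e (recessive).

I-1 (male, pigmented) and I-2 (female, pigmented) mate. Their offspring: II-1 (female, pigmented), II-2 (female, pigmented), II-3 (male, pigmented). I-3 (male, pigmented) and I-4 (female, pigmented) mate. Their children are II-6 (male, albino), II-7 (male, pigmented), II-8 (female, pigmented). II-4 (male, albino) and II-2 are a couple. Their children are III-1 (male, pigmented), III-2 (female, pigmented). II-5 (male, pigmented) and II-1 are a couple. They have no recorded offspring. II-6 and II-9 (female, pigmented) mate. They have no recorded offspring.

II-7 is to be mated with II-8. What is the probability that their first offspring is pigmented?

8/9

I-3 is pigmented so carries E and passed e to II-6 (ee), so I-3 is Ee.
I-4 is pigmented so carries E and passed e to II-6 (ee), so I-4 is Ee.
II-7 is a pigmented offspring of I-3 (Ee) × I-4 (Ee), whose cross gives 1/4 EE : 1/2 Ee : 1/4 ee; conditioning on being pigmented, II-7 is EE with probability 1/3, Ee with probability 2/3.
II-8 is a pigmented offspring of I-3 (Ee) × I-4 (Ee), whose cross gives 1/4 EE : 1/2 Ee : 1/4 ee; conditioning on being pigmented, II-8 is EE with probability 1/3, Ee with probability 2/3.
Summing over parental genotype combinations, P(offspring is pigmented) = 1/9·1 + 2/9·1 + 2/9·1 + 4/9·3/4 = 8/9.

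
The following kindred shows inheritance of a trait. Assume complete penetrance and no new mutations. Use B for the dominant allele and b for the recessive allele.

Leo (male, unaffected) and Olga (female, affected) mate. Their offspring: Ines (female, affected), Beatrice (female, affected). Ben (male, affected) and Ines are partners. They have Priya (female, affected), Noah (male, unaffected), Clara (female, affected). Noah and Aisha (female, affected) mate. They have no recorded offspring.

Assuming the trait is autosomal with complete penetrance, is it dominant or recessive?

dominant

Ben and Ines are both affected yet have an unaffected child Noah. Under a recessive model two affected parents are homozygous and every child would be affected, so the trait cannot be recessive.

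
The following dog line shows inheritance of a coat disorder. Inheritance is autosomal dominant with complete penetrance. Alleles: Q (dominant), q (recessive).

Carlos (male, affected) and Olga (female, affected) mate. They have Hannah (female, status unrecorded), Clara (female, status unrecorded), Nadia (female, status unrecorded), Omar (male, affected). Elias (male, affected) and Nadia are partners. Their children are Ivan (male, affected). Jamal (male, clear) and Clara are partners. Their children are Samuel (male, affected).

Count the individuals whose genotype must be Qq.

Obligate heterozygotes: Samuel is affected so carries Q and received q from Jamal (qq), so Samuel is Qq.
Every other individual is either homozygous by phenotype or has at least one consistent homozygous assignment, so the count is 1.

1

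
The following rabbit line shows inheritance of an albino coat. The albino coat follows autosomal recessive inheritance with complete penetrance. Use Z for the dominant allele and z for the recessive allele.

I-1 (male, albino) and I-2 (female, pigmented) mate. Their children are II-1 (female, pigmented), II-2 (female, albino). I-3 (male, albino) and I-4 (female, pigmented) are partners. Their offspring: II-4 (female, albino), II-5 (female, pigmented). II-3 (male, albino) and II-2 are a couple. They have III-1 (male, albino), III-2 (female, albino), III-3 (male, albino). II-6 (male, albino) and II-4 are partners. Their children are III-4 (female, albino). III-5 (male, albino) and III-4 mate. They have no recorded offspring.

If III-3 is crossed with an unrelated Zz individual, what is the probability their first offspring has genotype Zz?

1/2

III-3 is albino, so III-3 is zz.
The cross gives 1/2 Zz : 1/2 zz, so P(offspring has genotype Zz) = 1/2.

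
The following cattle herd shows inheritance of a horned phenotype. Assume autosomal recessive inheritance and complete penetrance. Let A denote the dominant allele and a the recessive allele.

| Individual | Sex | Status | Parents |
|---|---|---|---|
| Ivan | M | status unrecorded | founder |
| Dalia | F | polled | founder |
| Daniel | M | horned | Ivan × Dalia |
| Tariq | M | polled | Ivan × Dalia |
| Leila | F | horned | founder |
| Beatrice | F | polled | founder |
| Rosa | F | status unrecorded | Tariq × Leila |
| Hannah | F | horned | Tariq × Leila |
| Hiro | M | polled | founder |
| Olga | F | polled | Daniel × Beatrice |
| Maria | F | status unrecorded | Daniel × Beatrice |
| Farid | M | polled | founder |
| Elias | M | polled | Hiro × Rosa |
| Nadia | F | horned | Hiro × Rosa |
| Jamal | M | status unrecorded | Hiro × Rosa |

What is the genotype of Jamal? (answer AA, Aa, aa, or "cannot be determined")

cannot be determined

Jamal's phenotype is unrecorded, and no parent or child forces a single allele at both positions; consistent genotype assignments exist with Jamal as AA or Aa or aa.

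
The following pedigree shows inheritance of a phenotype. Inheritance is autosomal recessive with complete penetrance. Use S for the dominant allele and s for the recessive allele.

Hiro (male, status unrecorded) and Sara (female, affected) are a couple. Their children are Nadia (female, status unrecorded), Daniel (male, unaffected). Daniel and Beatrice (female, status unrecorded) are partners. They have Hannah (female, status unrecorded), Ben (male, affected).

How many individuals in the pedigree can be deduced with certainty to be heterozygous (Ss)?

Obligate heterozygotes: Daniel is unaffected so carries S and received s from Sara (ss), so Daniel is Ss.
Every other individual is either homozygous by phenotype or has at least one consistent homozygous assignment, so the count is 1.

1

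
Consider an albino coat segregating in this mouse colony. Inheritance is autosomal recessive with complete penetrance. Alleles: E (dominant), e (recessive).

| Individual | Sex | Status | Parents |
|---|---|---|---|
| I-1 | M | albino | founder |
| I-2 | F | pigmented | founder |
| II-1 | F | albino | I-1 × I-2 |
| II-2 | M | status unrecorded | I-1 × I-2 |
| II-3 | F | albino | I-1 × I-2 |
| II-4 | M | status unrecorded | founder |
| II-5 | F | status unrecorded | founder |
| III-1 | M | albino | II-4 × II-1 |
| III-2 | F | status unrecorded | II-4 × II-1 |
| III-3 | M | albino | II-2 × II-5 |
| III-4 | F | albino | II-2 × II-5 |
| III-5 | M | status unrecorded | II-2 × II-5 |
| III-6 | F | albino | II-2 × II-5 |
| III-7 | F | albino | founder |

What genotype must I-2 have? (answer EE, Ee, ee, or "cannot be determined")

Ee

From phenotype alone, I-2 is EE or Ee.
I-2 is pigmented so carries E and passed e to II-1 (ee), so I-2 is Ee.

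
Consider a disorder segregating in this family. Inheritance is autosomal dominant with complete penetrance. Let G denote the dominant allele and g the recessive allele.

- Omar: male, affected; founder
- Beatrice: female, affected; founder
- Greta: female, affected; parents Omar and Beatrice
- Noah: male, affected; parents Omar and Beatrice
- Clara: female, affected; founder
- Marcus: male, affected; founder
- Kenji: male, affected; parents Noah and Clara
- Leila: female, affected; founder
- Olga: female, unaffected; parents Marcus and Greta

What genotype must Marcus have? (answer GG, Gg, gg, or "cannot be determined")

From phenotype alone, Marcus is GG or Gg.
Marcus is affected so carries G and passed g to Olga (gg), so Marcus is Gg.

Gg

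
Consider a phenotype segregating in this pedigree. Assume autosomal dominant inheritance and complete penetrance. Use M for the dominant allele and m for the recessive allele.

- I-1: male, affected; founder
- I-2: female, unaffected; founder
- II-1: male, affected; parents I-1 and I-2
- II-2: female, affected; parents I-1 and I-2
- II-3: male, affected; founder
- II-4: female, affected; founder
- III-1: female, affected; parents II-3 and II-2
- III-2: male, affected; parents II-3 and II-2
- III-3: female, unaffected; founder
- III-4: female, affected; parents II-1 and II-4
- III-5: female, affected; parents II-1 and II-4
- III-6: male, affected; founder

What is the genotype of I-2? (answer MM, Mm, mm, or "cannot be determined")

mm

I-2 is unaffected, so I-2 is mm.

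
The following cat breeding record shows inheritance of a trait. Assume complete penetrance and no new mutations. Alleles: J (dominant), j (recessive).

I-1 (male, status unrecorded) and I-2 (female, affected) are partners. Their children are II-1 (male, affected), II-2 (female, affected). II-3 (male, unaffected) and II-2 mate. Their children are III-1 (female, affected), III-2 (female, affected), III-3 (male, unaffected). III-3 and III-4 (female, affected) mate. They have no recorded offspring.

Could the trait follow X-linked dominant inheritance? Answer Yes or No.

A consistent assignment under X-linked dominant exists: I-1 X^J Y, I-2 X^J X^j, II-1 X^J Y, II-2 X^J X^j, II-3 X^j Y, III-1 X^J X^j, III-2 X^J X^j, III-3 X^j Y, III-4 X^J X^J.
In this assignment every recorded phenotype matches its genotype and every non-founder's genotype is obtainable from its parents' genotypes, so the pedigree is consistent.

Yes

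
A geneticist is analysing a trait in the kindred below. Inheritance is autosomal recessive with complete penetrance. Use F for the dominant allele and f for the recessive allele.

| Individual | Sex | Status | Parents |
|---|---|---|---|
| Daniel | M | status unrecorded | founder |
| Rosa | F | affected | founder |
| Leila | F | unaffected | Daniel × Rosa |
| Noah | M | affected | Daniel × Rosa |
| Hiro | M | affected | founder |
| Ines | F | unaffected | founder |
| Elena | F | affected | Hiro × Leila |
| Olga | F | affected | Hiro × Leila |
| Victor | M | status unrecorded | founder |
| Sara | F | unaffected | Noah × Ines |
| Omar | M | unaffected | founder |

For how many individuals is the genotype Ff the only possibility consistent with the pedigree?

3

Obligate heterozygotes: Daniel passed F to Leila (Ff, whose f came from Rosa) and passed f to Noah (ff), so Daniel is Ff; Leila is unaffected so carries F and received f from Rosa (ff), so Leila is Ff; Sara is unaffected so carries F and received f from Noah (ff), so Sara is Ff.
Every other individual is either homozygous by phenotype or has at least one consistent homozygous assignment, so the count is 3.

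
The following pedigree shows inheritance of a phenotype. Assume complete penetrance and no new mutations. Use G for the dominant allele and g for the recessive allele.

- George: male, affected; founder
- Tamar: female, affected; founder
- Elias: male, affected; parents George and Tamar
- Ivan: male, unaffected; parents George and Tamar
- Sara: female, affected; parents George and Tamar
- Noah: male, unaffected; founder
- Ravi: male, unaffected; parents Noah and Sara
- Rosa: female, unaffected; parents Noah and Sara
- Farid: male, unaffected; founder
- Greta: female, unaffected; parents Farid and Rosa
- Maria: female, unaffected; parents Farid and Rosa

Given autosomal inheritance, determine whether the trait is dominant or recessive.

George and Tamar are both affected yet have an unaffected child Ivan. Under a recessive model two affected parents are homozygous and every child would be affected, so the trait cannot be recessive.

dominant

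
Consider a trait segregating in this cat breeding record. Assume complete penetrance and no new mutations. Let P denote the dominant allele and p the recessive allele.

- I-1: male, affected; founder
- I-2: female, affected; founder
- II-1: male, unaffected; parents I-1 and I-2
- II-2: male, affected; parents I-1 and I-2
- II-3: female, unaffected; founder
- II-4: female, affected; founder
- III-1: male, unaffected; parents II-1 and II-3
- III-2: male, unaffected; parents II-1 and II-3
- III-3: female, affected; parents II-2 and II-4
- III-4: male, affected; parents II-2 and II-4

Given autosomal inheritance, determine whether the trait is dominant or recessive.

I-1 and I-2 are both affected yet have an unaffected child II-1. Under a recessive model two affected parents are homozygous and every child would be affected, so the trait cannot be recessive.

dominant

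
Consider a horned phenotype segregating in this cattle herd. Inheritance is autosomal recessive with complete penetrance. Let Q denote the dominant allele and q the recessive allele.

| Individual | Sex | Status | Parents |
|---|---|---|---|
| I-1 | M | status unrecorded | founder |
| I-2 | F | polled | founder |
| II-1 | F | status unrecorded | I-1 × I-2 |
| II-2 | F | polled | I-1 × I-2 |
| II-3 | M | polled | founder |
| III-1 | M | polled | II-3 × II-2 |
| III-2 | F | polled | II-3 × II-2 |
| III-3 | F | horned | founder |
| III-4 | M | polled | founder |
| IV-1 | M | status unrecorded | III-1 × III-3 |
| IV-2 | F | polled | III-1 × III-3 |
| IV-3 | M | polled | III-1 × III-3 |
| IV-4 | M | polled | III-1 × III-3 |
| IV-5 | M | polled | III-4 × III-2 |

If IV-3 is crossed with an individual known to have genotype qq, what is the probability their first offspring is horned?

1/2

IV-3 is polled so carries Q and received q from III-3 (qq), so IV-3 is Qq.
The cross gives 1/2 Qq : 1/2 qq, so P(offspring is horned) = 1/2.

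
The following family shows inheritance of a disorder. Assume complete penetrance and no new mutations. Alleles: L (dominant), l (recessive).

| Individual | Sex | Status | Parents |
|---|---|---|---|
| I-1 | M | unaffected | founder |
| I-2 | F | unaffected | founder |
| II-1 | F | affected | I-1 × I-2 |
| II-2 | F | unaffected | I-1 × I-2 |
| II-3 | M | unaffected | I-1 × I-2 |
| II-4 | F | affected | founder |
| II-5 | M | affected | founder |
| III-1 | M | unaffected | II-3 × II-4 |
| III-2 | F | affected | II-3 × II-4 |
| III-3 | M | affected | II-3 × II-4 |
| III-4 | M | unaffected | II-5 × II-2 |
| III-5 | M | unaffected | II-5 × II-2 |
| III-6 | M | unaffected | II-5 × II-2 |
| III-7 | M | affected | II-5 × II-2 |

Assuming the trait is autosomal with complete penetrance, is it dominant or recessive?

I-1 and I-2 are both unaffected yet have an affected child II-1. Under dominance, an affected child requires at least one affected parent, so the trait cannot be dominant.

recessive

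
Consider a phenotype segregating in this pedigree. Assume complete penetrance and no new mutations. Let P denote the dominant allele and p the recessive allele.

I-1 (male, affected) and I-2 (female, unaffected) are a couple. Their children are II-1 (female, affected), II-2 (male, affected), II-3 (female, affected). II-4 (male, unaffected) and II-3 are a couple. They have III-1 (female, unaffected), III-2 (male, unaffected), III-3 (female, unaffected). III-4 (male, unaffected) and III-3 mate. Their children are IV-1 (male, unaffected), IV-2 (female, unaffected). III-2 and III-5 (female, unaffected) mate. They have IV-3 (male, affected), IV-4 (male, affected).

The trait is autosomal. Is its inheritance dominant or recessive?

III-2 and III-5 are both unaffected yet have an affected child IV-3. Under dominance, an affected child requires at least one affected parent, so the trait cannot be dominant.

recessive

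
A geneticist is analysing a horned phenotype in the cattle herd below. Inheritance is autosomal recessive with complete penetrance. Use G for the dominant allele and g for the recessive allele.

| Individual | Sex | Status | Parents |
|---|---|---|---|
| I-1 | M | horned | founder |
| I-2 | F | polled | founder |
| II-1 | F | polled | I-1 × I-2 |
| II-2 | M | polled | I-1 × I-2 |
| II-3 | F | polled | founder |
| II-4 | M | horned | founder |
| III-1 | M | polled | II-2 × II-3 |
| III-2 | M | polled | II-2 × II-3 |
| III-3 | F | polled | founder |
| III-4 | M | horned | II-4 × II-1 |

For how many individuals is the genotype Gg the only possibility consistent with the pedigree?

2

Obligate heterozygotes: II-1 is polled so carries G and received g from I-1 (gg), so II-1 is Gg; II-2 is polled so carries G and received g from I-1 (gg), so II-2 is Gg.
Every other individual is either homozygous by phenotype or has at least one consistent homozygous assignment, so the count is 2.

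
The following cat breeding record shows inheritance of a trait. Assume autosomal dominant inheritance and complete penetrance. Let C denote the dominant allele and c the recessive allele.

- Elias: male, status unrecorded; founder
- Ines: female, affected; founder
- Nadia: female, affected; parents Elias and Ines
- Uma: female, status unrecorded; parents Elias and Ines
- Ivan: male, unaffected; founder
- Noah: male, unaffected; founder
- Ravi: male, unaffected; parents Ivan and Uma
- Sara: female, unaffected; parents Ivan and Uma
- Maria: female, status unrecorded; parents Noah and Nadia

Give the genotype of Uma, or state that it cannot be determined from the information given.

cannot be determined

Uma's phenotype is unrecorded, and no parent or child forces a single allele at both positions; consistent genotype assignments exist with Uma as Cc or cc.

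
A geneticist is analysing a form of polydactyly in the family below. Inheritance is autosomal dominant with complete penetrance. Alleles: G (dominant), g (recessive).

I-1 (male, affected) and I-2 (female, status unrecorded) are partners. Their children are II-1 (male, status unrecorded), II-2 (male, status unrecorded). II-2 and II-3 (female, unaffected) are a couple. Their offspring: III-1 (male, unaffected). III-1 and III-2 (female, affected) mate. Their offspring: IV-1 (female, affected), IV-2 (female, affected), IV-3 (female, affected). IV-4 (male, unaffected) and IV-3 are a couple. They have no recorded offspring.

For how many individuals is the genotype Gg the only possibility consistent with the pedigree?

Obligate heterozygotes: IV-1 is affected so carries G and received g from III-1 (gg), so IV-1 is Gg; IV-2 is affected so carries G and received g from III-1 (gg), so IV-2 is Gg; IV-3 is affected so carries G and received g from III-1 (gg), so IV-3 is Gg.
Every other individual is either homozygous by phenotype or has at least one consistent homozygous assignment, so the count is 3.

3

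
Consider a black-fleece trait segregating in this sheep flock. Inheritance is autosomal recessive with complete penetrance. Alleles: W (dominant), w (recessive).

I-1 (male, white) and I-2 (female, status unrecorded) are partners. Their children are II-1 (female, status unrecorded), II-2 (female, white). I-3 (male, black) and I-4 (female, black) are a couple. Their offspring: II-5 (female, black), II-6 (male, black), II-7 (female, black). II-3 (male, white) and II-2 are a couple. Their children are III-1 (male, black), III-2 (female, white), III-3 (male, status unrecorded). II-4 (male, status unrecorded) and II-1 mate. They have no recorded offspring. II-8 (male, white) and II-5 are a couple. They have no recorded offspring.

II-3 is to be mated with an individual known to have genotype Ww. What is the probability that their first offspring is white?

3/4

II-3 is white so carries W and passed w to III-1 (ww), so II-3 is Ww.
The cross gives 1/4 WW : 1/2 Ww : 1/4 ww, so P(offspring is white) = 3/4.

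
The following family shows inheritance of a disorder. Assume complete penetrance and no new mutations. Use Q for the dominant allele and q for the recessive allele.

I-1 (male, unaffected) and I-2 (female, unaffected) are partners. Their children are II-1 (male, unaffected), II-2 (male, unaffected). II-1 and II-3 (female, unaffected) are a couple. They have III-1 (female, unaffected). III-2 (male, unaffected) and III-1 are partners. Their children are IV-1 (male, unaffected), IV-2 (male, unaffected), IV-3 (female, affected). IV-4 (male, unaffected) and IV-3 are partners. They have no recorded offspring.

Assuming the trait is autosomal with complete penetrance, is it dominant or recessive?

III-2 and III-1 are both unaffected yet have an affected child IV-3. Under dominance, an affected child requires at least one affected parent, so the trait cannot be dominant.

recessive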